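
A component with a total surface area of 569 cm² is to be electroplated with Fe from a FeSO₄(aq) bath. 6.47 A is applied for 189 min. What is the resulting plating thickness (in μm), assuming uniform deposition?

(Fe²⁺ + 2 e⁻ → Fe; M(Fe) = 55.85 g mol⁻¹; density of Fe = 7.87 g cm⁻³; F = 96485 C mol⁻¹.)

Q = I·t = 6.470 × 11340 = 73370 C; n(e⁻) = 0.7604 mol.
n(Fe) = n(e⁻)/2 = 0.3802 mol, so m = 0.3802 × 55.85 = 21.23 g.
Volume = m/ρ = 21.23 / 7.87 = 2.698 cm³.
Thickness = V/A = 2.698 / 569 = 0.00474 cm = 47.4 μm.

47.4 μm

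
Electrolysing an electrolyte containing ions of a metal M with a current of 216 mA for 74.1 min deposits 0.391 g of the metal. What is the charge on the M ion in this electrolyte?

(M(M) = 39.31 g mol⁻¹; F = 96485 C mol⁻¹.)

Q = I·t = 0.2160 A × 4446.0 s = 960.3 C, so n(e⁻) = 960.3/96485 = 0.009953 mol.
n(M) deposited = 0.391 / 39.31 = 0.009947 mol.
Electrons per atom = n(e⁻)/n(M) = 0.009953 / 0.009947 = 1.00 ≈ 1, so the ion is M⁺.

+1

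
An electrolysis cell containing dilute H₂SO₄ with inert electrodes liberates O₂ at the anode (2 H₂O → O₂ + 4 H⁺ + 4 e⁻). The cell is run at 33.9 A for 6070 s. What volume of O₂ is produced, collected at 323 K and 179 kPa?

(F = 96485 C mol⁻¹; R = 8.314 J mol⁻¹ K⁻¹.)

8.00 L

Q = I·t = 33.90 A × 6070.0 s = 205800 C.
n(e⁻) = Q/F = 205800 / 96485 = 2.133 mol.
4 electrons are transferred per O₂ molecule, so n(O₂) = 2.133 / 4 = 0.5332 mol.
V = nRT/P = (0.5332 × 8.314 × 323) / (179 × 10³ Pa) = 0.00800 m³ = 8.00 L.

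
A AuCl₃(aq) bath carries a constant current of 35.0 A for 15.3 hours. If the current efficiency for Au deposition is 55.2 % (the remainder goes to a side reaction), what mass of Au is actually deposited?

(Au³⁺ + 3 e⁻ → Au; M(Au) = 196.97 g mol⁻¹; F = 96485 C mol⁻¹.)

724 g

Q = I·t = 35.00 × 55080 = 1928000 C.
n(e⁻) = 1928000/96485 = 19.98 mol; theoretically n(Au) = 19.98/3 = 6.660 mol, m_theo = 1312 g.
At 55.2 % efficiency, m_actual = 0.552 × 1312 = 724 g.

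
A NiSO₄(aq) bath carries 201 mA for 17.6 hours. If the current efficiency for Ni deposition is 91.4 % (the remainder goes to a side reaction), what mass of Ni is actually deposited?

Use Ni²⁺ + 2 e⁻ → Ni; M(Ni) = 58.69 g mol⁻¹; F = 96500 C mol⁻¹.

3.54 g

Q = I·t = 0.2010 × 63360 = 12740 C.
n(e⁻) = 12740/96500 = 0.1320 mol; theoretically n(Ni) = 0.1320/2 = 0.06599 mol, m_theo = 3.873 g.
At 91.4 % efficiency, m_actual = 0.914 × 3.873 = 3.54 g.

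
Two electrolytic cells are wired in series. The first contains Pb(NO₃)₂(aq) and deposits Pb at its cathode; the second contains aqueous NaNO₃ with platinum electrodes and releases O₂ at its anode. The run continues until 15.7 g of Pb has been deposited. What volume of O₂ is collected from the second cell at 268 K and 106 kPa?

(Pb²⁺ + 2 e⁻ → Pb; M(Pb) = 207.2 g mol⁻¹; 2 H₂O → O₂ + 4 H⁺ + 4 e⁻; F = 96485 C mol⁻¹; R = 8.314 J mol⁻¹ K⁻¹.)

0.796 L

n(Pb) = 15.7 / 207.2 = 0.07577 mol, so n(e⁻) = 2 × 0.07577 = 0.1515 mol.
The cells are in series, so the same 0.1515 mol of electrons passes through the second cell.
2 H₂O → O₂ + 4 H⁺ + 4 e⁻ — 4 mol e⁻ per mol O₂, so n(O₂) = 0.1515/4 = 0.03789 mol.
V = nRT/P = (0.03789 × 8.314 × 268) / (106 × 10³) = 7.96 × 10⁻⁴ m³ = 0.796 L.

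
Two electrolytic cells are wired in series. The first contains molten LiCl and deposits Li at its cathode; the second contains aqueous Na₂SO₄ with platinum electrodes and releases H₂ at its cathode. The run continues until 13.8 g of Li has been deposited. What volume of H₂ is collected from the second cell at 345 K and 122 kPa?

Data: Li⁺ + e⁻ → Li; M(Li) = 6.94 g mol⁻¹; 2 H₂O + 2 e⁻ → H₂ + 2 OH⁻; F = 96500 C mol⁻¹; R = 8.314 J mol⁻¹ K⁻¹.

n(Li) = 13.8 / 6.94 = 1.988 mol, so n(e⁻) = 1 × 1.988 = 1.988 mol.
The cells are in series, so the same 1.988 mol of electrons passes through the second cell.
2 H₂O + 2 e⁻ → H₂ + 2 OH⁻ — 2 mol e⁻ per mol H₂, so n(H₂) = 1.988/2 = 0.9942 mol.
V = nRT/P = (0.9942 × 8.314 × 345) / (122 × 10³) = 0.0234 m³ = 23.4 L.

23.4 L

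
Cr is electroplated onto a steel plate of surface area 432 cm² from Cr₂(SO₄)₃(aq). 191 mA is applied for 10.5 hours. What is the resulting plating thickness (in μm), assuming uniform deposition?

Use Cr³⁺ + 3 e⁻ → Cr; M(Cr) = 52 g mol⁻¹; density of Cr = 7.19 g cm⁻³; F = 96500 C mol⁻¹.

Q = I·t = 0.1910 × 37800 = 7220 C; n(e⁻) = 0.07482 mol.
n(Cr) = n(e⁻)/3 = 0.02494 mol, so m = 0.02494 × 52 = 1.297 g.
Volume = m/ρ = 1.297 / 7.19 = 0.1804 cm³.
Thickness = V/A = 0.1804 / 432 = 4.18 × 10⁻⁴ cm = 4.18 μm.

4.18 μm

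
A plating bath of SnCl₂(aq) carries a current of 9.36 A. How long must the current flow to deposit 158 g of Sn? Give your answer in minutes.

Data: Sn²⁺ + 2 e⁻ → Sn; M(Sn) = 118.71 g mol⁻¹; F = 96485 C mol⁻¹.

n(Sn) = m/M = 158 / 118.71 = 1.331 mol.
Each Sn atom requires 2 electrons, so n(e⁻) = 2 × 1.331 = 2.662 mol.
Q = n(e⁻)·F = 2.662 × 96485 = 256800 C.
t = Q/I = 256800 / 9.360 A = 27440 s = 457 min.

457 min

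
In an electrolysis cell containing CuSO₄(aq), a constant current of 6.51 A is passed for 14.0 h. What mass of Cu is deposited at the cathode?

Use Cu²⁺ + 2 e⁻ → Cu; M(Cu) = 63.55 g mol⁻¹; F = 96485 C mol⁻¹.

Q = I·t = 6.510 A × 50400 s = 328100 C.
n(e⁻) = Q/F = 328100 / 96485 = 3.401 mol.
Cu²⁺ + 2 e⁻ → Cu, so n(Cu) = n(e⁻)/2 = 1.700 mol.
m = n·M = 1.700 × 63.55 = 108 g.

108 g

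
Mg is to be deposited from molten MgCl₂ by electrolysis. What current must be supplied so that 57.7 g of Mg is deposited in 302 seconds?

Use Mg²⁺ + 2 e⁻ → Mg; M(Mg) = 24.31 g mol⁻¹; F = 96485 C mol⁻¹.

n(Mg) = 57.7 / 24.31 = 2.374 mol.
n(e⁻) = 2 × 2.374 = 4.747 mol.
Q = n(e⁻)·F = 4.747 × 96485 = 458000 C.
I = Q/t = 458000 / 302.00 s = 1520 A.

1520 A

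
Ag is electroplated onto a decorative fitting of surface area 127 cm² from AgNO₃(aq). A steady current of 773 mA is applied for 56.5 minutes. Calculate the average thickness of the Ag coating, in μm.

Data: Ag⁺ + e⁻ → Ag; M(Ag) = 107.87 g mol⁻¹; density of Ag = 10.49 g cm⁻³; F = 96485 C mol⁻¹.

Q = I·t = 0.7730 × 3390.0 = 2620 C; n(e⁻) = 0.02716 mol.
n(Ag) = n(e⁻)/1 = 0.02716 mol, so m = 0.02716 × 107.87 = 2.930 g.
Volume = m/ρ = 2.930 / 10.49 = 0.2793 cm³.
Thickness = V/A = 0.2793 / 127 = 0.00220 cm = 22.0 μm.

22.0 μm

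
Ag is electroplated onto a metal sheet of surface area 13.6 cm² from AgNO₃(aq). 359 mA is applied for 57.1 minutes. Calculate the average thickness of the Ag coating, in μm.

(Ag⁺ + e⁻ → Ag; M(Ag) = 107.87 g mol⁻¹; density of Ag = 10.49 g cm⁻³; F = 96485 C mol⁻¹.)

96.4 μm

Q = I·t = 0.3590 × 3426.0 = 1230 C; n(e⁻) = 0.01275 mol.
n(Ag) = n(e⁻)/1 = 0.01275 mol, so m = 0.01275 × 107.87 = 1.375 g.
Volume = m/ρ = 1.375 / 10.49 = 0.1311 cm³.
Thickness = V/A = 0.1311 / 13.6 = 0.00964 cm = 96.4 μm.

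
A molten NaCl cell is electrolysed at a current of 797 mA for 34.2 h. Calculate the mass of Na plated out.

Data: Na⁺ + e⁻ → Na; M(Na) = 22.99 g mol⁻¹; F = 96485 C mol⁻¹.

Q = I·t = 0.7970 A × 123120 s = 98130 C.
n(e⁻) = Q/F = 98130 / 96485 = 1.017 mol.
Na⁺ + e⁻ → Na, so n(Na) = n(e⁻)/1 = 1.017 mol.
m = n·M = 1.017 × 22.99 = 23.4 g.

23.4 g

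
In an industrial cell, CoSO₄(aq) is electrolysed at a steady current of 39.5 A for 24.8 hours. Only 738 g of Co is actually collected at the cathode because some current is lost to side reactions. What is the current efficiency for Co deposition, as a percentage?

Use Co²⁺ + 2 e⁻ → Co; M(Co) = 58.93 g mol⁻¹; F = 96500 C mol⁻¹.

68.5 %

Q = I·t = 39.50 × 89280 = 3527000 C; n(e⁻) = 3527000/96500 = 36.54 mol.
Theoretical n(Co) = n(e⁻)/2 = 18.27 mol, i.e. m_theo = 18.27 × 58.93 = 1077 g.
Efficiency = m_actual / m_theo = 738 / 1077 = 68.5 %.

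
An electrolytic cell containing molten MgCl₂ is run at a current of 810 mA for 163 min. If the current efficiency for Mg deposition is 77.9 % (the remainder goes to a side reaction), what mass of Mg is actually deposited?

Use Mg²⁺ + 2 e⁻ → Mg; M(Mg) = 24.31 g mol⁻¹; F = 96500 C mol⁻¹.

Q = I·t = 0.8100 × 9780.0 = 7922 C.
n(e⁻) = 7922/96500 = 0.08209 mol; theoretically n(Mg) = 0.08209/2 = 0.04105 mol, m_theo = 0.9978 g.
At 77.9 % efficiency, m_actual = 0.779 × 0.9978 = 0.777 g.

0.777 g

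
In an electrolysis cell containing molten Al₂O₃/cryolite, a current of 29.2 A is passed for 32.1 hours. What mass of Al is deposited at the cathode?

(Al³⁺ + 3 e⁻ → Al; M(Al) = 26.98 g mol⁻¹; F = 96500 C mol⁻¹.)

314 g

Q = I·t = 29.20 A × 115560 s = 3374000 C.
n(e⁻) = Q/F = 3374000 / 96500 = 34.97 mol.
Al³⁺ + 3 e⁻ → Al, so n(Al) = n(e⁻)/3 = 11.66 mol.
m = n·M = 11.66 × 26.98 = 314 g.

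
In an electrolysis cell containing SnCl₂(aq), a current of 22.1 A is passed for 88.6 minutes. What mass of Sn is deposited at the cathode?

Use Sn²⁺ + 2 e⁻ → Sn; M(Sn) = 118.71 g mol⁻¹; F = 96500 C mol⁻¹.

Q = I·t = 22.10 A × 5316.0 s = 117500 C.
n(e⁻) = Q/F = 117500 / 96500 = 1.217 mol.
Sn²⁺ + 2 e⁻ → Sn, so n(Sn) = n(e⁻)/2 = 0.6087 mol.
m = n·M = 0.6087 × 118.71 = 72.3 g.

72.3 g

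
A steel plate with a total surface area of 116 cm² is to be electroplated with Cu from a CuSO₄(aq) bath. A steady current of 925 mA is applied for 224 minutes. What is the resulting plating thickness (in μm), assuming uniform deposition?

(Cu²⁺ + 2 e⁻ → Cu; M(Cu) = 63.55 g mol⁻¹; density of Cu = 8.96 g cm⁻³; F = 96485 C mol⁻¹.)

39.4 μm

Q = I·t = 0.9250 × 13440 = 12430 C; n(e⁻) = 0.1288 mol.
n(Cu) = n(e⁻)/2 = 0.06442 mol, so m = 0.06442 × 63.55 = 4.094 g.
Volume = m/ρ = 4.094 / 8.96 = 0.4569 cm³.
Thickness = V/A = 0.4569 / 116 = 0.00394 cm = 39.4 μm.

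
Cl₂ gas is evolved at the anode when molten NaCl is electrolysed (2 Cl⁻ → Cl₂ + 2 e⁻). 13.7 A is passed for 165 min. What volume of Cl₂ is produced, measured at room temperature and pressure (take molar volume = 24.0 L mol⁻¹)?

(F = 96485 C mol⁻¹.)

16.9 L

Q = I·t = 13.70 A × 9900.0 s = 135600 C.
n(e⁻) = Q/F = 135600 / 96485 = 1.406 mol.
2 electrons are transferred per Cl₂ molecule, so n(Cl₂) = 1.406 / 2 = 0.7029 mol.
V = n × V_m = 0.7029 × 24.0 = 16.9 L.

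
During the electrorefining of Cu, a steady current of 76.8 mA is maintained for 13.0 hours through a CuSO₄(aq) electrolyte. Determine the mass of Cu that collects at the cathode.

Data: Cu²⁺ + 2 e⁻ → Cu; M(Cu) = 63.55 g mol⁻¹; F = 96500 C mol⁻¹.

Q = I·t = 0.07680 A × 46800 s = 3594 C.
n(e⁻) = Q/F = 3594 / 96500 = 0.03725 mol.
Cu²⁺ + 2 e⁻ → Cu, so n(Cu) = n(e⁻)/2 = 0.01862 mol.
m = n·M = 0.01862 × 63.55 = 1.18 g.

1.18 g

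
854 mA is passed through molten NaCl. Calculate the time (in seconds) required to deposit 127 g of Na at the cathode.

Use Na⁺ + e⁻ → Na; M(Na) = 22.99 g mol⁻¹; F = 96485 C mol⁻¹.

n(Na) = m/M = 127 / 22.99 = 5.524 mol.
Each Na atom requires 1 electron, so n(e⁻) = 1 × 5.524 = 5.524 mol.
Q = n(e⁻)·F = 5.524 × 96485 = 533000 C.
t = Q/I = 533000 / 0.8540 A = 624100 s.

6.24 × 10⁵ s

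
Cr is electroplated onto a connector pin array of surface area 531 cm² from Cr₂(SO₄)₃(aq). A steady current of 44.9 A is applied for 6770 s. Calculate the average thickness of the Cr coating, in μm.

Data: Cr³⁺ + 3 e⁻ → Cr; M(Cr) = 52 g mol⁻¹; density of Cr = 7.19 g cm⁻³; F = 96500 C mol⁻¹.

Q = I·t = 44.90 × 6770.0 = 304000 C; n(e⁻) = 3.150 mol.
n(Cr) = n(e⁻)/3 = 1.050 mol, so m = 1.050 × 52 = 54.60 g.
Volume = m/ρ = 54.60 / 7.19 = 7.594 cm³.
Thickness = V/A = 7.594 / 531 = 0.0143 cm = 143 μm.

143 μm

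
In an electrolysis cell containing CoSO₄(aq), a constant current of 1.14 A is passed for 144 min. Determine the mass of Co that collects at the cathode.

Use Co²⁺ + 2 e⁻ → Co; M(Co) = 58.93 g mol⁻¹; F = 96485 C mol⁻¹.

Q = I·t = 1.140 A × 8640.0 s = 9850 C.
n(e⁻) = Q/F = 9850 / 96485 = 0.1021 mol.
Co²⁺ + 2 e⁻ → Co, so n(Co) = n(e⁻)/2 = 0.05104 mol.
m = n·M = 0.05104 × 58.93 = 3.01 g.

3.01 g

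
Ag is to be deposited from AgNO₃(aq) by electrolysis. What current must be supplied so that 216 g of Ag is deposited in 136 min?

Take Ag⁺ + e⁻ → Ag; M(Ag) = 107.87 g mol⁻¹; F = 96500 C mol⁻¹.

n(Ag) = 216 / 107.87 = 2.002 mol.
n(e⁻) = 1 × 2.002 = 2.002 mol.
Q = n(e⁻)·F = 2.002 × 96500 = 193200 C.
I = Q/t = 193200 / 8160.0 s = 23.7 A.

23.7 A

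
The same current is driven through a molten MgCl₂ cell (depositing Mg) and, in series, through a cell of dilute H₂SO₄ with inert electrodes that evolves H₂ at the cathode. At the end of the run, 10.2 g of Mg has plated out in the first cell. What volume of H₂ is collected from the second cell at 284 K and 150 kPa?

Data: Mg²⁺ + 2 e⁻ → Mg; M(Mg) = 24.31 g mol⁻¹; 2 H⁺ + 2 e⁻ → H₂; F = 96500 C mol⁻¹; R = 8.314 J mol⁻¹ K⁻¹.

n(Mg) = 10.2 / 24.31 = 0.4196 mol, so n(e⁻) = 2 × 0.4196 = 0.8392 mol.
The cells are in series, so the same 0.8392 mol of electrons passes through the second cell.
2 H⁺ + 2 e⁻ → H₂ — 2 mol e⁻ per mol H₂, so n(H₂) = 0.8392/2 = 0.4196 mol.
V = nRT/P = (0.4196 × 8.314 × 284) / (150 × 10³) = 0.00660 m³ = 6.60 L.

6.60 L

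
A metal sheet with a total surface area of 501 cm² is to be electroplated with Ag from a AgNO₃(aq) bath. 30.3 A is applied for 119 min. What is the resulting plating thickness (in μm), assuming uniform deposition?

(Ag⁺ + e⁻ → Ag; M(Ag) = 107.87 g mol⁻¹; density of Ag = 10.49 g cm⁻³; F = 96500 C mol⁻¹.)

460 μm

Q = I·t = 30.30 × 7140.0 = 216300 C; n(e⁻) = 2.242 mol.
n(Ag) = n(e⁻)/1 = 2.242 mol, so m = 2.242 × 107.87 = 241.8 g.
Volume = m/ρ = 241.8 / 10.49 = 23.05 cm³.
Thickness = V/A = 23.05 / 501 = 0.0460 cm = 460 μm.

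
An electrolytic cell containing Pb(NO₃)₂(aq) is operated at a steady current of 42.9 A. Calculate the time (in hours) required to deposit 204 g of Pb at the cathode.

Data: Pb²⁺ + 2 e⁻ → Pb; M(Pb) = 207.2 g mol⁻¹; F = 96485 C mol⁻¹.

1.23 h

n(Pb) = m/M = 204 / 207.2 = 0.9846 mol.
Each Pb atom requires 2 electrons, so n(e⁻) = 2 × 0.9846 = 1.969 mol.
Q = n(e⁻)·F = 1.969 × 96485 = 190000 C.
t = Q/I = 190000 / 42.90 A = 4429 s = 1.23 h.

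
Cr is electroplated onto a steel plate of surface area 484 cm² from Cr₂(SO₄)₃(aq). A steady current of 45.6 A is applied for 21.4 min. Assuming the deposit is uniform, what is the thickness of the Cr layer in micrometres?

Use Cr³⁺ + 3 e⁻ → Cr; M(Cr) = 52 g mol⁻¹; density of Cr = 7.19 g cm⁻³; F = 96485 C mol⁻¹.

30.2 μm

Q = I·t = 45.60 × 1284.0 = 58550 C; n(e⁻) = 0.6068 mol.
n(Cr) = n(e⁻)/3 = 0.2023 mol, so m = 0.2023 × 52 = 10.52 g.
Volume = m/ρ = 10.52 / 7.19 = 1.463 cm³.
Thickness = V/A = 1.463 / 484 = 0.00302 cm = 30.2 μm.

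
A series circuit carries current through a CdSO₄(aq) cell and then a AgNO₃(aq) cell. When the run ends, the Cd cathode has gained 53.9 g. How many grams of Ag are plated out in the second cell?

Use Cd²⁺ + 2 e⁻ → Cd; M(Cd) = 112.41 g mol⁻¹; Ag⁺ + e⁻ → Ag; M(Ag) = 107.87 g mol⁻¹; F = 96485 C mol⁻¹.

103 g

n(Cd) = 53.9 / 112.41 = 0.4795 mol.
Since Cd²⁺ + 2 e⁻ → Cd, n(e⁻) passed = 2 × 0.4795 = 0.9590 mol.
Cells in series carry the same charge, so the same 0.9590 mol of electrons passes through cell 2.
Ag⁺ + e⁻ → Ag, so n(Ag) = 0.9590 / 1 = 0.9590 mol.
m(Ag) = 0.9590 × 107.87 = 103 g.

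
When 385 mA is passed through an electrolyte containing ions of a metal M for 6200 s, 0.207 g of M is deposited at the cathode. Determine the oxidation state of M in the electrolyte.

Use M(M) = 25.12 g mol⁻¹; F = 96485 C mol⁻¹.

+3

Q = I·t = 0.3850 A × 6200.0 s = 2387 C, so n(e⁻) = 2387/96485 = 0.02474 mol.
n(M) deposited = 0.207 / 25.12 = 0.008240 mol.
Electrons per atom = n(e⁻)/n(M) = 0.02474 / 0.008240 = 3.00 ≈ 3, so the ion is M³⁺.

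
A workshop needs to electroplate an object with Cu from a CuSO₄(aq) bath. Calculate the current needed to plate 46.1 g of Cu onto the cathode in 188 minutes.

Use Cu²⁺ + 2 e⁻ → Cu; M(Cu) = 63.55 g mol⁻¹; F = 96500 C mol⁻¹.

12.4 A

n(Cu) = 46.1 / 63.55 = 0.7254 mol.
n(e⁻) = 2 × 0.7254 = 1.451 mol.
Q = n(e⁻)·F = 1.451 × 96500 = 140000 C.
I = Q/t = 140000 / 11280 s = 12.4 A.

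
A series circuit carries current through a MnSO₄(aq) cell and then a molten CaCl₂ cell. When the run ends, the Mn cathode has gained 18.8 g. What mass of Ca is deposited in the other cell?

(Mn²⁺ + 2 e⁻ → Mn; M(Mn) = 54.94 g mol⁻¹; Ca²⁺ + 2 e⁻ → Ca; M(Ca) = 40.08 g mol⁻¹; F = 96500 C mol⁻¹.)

n(Mn) = 18.8 / 54.94 = 0.3422 mol.
Since Mn²⁺ + 2 e⁻ → Mn, n(e⁻) passed = 2 × 0.3422 = 0.6844 mol.
Cells in series carry the same charge, so the same 0.6844 mol of electrons passes through cell 2.
Ca²⁺ + 2 e⁻ → Ca, so n(Ca) = 0.6844 / 2 = 0.3422 mol.
m(Ca) = 0.3422 × 40.08 = 13.7 g.

13.7 g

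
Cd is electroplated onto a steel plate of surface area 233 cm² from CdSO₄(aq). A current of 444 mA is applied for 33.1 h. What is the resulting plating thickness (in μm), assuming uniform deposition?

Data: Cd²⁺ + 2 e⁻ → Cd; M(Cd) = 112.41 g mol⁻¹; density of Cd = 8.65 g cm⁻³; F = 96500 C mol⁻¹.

Q = I·t = 0.4440 × 119160 = 52910 C; n(e⁻) = 0.5483 mol.
n(Cd) = n(e⁻)/2 = 0.2741 mol, so m = 0.2741 × 112.41 = 30.81 g.
Volume = m/ρ = 30.81 / 8.65 = 3.562 cm³.
Thickness = V/A = 3.562 / 233 = 0.0153 cm = 153 μm.

153 μm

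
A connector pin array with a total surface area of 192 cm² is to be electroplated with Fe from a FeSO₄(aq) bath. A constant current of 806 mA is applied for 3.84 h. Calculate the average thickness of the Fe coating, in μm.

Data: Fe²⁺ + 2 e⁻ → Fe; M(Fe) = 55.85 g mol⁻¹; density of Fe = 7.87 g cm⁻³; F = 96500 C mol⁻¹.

21.3 μm

Q = I·t = 0.8060 × 13824 = 11140 C; n(e⁻) = 0.1155 mol.
n(Fe) = n(e⁻)/2 = 0.05773 mol, so m = 0.05773 × 55.85 = 3.224 g.
Volume = m/ρ = 3.224 / 7.87 = 0.4097 cm³.
Thickness = V/A = 0.4097 / 192 = 0.00213 cm = 21.3 μm.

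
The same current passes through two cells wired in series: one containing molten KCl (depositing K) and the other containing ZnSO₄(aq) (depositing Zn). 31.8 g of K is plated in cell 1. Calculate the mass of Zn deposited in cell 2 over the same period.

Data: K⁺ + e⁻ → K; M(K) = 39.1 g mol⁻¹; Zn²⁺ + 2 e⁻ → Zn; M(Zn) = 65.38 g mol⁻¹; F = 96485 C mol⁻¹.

26.6 g

n(K) = 31.8 / 39.1 = 0.8133 mol.
Since K⁺ + e⁻ → K, n(e⁻) passed = 1 × 0.8133 = 0.8133 mol.
Cells in series carry the same charge, so the same 0.8133 mol of electrons passes through cell 2.
Zn²⁺ + 2 e⁻ → Zn, so n(Zn) = 0.8133 / 2 = 0.4066 mol.
m(Zn) = 0.4066 × 65.38 = 26.6 g.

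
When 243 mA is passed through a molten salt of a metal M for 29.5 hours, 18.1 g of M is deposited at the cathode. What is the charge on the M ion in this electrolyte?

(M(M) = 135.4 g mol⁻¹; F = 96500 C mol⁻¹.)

Q = I·t = 0.2430 A × 106200 s = 25810 C, so n(e⁻) = 25810/96500 = 0.2674 mol.
n(M) deposited = 18.1 / 135.4 = 0.1337 mol.
Electrons per atom = n(e⁻)/n(M) = 0.2674 / 0.1337 = 2.00 ≈ 2, so the ion is M²⁺.

+2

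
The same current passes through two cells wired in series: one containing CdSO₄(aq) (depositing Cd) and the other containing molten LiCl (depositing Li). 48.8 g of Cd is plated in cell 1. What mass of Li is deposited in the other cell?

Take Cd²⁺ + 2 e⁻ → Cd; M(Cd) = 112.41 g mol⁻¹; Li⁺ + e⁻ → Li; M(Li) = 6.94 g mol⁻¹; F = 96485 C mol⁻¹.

6.03 g

n(Cd) = 48.8 / 112.41 = 0.4341 mol.
Since Cd²⁺ + 2 e⁻ → Cd, n(e⁻) passed = 2 × 0.4341 = 0.8683 mol.
Cells in series carry the same charge, so the same 0.8683 mol of electrons passes through cell 2.
Li⁺ + e⁻ → Li, so n(Li) = 0.8683 / 1 = 0.8683 mol.
m(Li) = 0.8683 × 6.94 = 6.03 g.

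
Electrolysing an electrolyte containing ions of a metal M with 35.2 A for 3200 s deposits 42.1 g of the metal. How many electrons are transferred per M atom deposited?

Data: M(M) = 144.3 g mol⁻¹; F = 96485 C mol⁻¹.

4

Q = I·t = 35.20 A × 3200.0 s = 112600 C, so n(e⁻) = 112600/96485 = 1.167 mol.
n(M) deposited = 42.1 / 144.3 = 0.2918 mol.
Electrons per atom = n(e⁻)/n(M) = 1.167 / 0.2918 = 4.00 ≈ 4, so the ion is M⁴⁺.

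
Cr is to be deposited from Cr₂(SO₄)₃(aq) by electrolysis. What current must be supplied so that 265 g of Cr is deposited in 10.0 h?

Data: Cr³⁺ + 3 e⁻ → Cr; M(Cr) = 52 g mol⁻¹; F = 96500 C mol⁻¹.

41.0 A

n(Cr) = 265 / 52 = 5.096 mol.
n(e⁻) = 3 × 5.096 = 15.29 mol.
Q = n(e⁻)·F = 15.29 × 96500 = 1475000 C.
I = Q/t = 1475000 / 36000 s = 41.0 A.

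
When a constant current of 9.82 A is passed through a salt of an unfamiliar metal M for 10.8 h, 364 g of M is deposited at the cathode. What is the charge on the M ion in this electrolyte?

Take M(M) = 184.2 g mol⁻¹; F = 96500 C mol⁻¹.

+2

Q = I·t = 9.820 A × 38880 s = 381800 C, so n(e⁻) = 381800/96500 = 3.956 mol.
n(M) deposited = 364 / 184.2 = 1.976 mol.
Electrons per atom = n(e⁻)/n(M) = 3.956 / 1.976 = 2.00 ≈ 2, so the ion is M²⁺.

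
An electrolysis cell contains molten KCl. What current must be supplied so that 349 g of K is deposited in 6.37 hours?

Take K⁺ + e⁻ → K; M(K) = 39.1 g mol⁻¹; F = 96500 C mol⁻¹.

n(K) = 349 / 39.1 = 8.926 mol.
n(e⁻) = 1 × 8.926 = 8.926 mol.
Q = n(e⁻)·F = 8.926 × 96500 = 861300 C.
I = Q/t = 861300 / 22932 s = 37.6 A.

37.6 A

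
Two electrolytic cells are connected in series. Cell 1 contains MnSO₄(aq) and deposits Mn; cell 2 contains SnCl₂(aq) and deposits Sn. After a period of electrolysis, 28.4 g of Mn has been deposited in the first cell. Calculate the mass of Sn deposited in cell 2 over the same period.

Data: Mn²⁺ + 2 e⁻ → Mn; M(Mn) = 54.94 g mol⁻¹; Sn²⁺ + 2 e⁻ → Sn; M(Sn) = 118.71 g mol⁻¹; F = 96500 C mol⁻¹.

61.4 g

n(Mn) = 28.4 / 54.94 = 0.5169 mol.
Since Mn²⁺ + 2 e⁻ → Mn, n(e⁻) passed = 2 × 0.5169 = 1.034 mol.
Cells in series carry the same charge, so the same 1.034 mol of electrons passes through cell 2.
Sn²⁺ + 2 e⁻ → Sn, so n(Sn) = 1.034 / 2 = 0.5169 mol.
m(Sn) = 0.5169 × 118.71 = 61.4 g.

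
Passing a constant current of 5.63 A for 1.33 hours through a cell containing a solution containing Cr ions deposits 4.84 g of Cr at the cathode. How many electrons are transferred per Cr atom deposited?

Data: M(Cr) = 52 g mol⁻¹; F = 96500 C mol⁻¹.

Q = I·t = 5.630 A × 4788.0 s = 26960 C, so n(e⁻) = 26960/96500 = 0.2793 mol.
n(Cr) deposited = 4.84 / 52 = 0.09308 mol.
Electrons per atom = n(e⁻)/n(Cr) = 0.2793 / 0.09308 = 3.00 ≈ 3, so the ion is Cr³⁺.

3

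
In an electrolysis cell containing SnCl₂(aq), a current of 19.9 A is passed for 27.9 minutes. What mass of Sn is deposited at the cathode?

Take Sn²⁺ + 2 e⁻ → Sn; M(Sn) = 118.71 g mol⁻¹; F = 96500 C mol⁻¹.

20.5 g

Q = I·t = 19.90 A × 1674.0 s = 33310 C.
n(e⁻) = Q/F = 33310 / 96500 = 0.3452 mol.
Sn²⁺ + 2 e⁻ → Sn, so n(Sn) = n(e⁻)/2 = 0.1726 mol.
m = n·M = 0.1726 × 118.71 = 20.5 g.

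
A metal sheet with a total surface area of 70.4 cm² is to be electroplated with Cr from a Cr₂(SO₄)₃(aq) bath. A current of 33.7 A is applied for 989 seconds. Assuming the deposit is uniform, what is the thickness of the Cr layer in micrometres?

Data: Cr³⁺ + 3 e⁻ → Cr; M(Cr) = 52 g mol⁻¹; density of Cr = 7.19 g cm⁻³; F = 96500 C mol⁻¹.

118 μm

Q = I·t = 33.70 × 989.00 = 33330 C; n(e⁻) = 0.3454 mol.
n(Cr) = n(e⁻)/3 = 0.1151 mol, so m = 0.1151 × 52 = 5.987 g.
Volume = m/ρ = 5.987 / 7.19 = 0.8326 cm³.
Thickness = V/A = 0.8326 / 70.4 = 0.0118 cm = 118 μm.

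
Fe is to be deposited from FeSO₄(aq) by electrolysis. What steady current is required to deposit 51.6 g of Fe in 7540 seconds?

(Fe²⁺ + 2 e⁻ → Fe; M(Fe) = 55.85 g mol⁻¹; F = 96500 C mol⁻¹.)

n(Fe) = 51.6 / 55.85 = 0.9239 mol.
n(e⁻) = 2 × 0.9239 = 1.848 mol.
Q = n(e⁻)·F = 1.848 × 96500 = 178300 C.
I = Q/t = 178300 / 7540.0 s = 23.6 A.

23.6 A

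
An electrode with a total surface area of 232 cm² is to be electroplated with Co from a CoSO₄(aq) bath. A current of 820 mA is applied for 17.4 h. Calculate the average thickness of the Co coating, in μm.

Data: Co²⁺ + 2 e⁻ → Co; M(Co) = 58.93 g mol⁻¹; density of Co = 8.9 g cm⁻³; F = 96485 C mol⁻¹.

Q = I·t = 0.8200 × 62640 = 51360 C; n(e⁻) = 0.5324 mol.
n(Co) = n(e⁻)/2 = 0.2662 mol, so m = 0.2662 × 58.93 = 15.69 g.
Volume = m/ρ = 15.69 / 8.9 = 1.762 cm³.
Thickness = V/A = 1.762 / 232 = 0.00760 cm = 76.0 μm.

76.0 μm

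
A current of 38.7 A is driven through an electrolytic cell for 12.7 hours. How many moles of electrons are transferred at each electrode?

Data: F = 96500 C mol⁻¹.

Q = I·t = 38.70 A × 45720 s = 1769000 C.
n(e⁻) = Q/F = 1769000 / 96500 = 18.3 mol.

18.3 mol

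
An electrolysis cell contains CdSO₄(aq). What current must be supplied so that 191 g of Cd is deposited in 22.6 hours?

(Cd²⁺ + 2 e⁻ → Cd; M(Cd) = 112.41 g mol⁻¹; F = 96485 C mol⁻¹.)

4.03 A

n(Cd) = 191 / 112.41 = 1.699 mol.
n(e⁻) = 2 × 1.699 = 3.398 mol.
Q = n(e⁻)·F = 3.398 × 96485 = 327900 C.
I = Q/t = 327900 / 81360 s = 4.03 A.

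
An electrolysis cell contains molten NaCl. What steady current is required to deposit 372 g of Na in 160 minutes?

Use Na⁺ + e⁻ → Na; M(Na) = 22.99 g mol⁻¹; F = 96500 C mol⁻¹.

n(Na) = 372 / 22.99 = 16.18 mol.
n(e⁻) = 1 × 16.18 = 16.18 mol.
Q = n(e⁻)·F = 16.18 × 96500 = 1561000 C.
I = Q/t = 1561000 / 9600.0 s = 163 A.

163 A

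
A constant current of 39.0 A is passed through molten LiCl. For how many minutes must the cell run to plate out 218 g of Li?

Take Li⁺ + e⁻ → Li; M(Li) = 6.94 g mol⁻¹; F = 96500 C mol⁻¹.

1300 min

n(Li) = m/M = 218 / 6.94 = 31.41 mol.
Each Li atom requires 1 electron, so n(e⁻) = 1 × 31.41 = 31.41 mol.
Q = n(e⁻)·F = 31.41 × 96500 = 3031000 C.
t = Q/I = 3031000 / 39.00 A = 77720 s = 1300 min.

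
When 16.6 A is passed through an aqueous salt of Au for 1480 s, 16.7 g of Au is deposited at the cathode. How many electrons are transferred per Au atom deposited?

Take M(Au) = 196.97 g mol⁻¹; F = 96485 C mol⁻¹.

Q = I·t = 16.60 A × 1480.0 s = 24570 C, so n(e⁻) = 24570/96485 = 0.2546 mol.
n(Au) deposited = 16.7 / 196.97 = 0.08478 mol.
Electrons per atom = n(e⁻)/n(Au) = 0.2546 / 0.08478 = 3.00 ≈ 3, so the ion is Au³⁺.

3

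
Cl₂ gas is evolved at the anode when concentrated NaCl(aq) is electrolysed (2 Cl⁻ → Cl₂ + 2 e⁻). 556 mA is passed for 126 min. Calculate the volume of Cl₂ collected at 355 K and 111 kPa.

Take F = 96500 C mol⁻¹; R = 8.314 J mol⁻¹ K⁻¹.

0.579 L

Q = I·t = 0.5560 A × 7560.0 s = 4203 C.
n(e⁻) = Q/F = 4203 / 96500 = 0.04356 mol.
2 electrons are transferred per Cl₂ molecule, so n(Cl₂) = 0.04356 / 2 = 0.02178 mol.
V = nRT/P = (0.02178 × 8.314 × 355) / (111 × 10³ Pa) = 5.79 × 10⁻⁴ m³ = 0.579 L.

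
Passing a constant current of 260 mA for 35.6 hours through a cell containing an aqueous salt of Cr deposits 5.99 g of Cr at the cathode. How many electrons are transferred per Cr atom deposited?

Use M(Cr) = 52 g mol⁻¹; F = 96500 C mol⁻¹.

Q = I·t = 0.2600 A × 128160 s = 33320 C, so n(e⁻) = 33320/96500 = 0.3453 mol.
n(Cr) deposited = 5.99 / 52 = 0.1152 mol.
Electrons per atom = n(e⁻)/n(Cr) = 0.3453 / 0.1152 = 3.00 ≈ 3, so the ion is Cr³⁺.

3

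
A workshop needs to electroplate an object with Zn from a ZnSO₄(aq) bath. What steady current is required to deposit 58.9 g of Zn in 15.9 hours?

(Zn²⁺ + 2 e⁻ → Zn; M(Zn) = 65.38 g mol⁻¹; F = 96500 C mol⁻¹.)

3.04 A

n(Zn) = 58.9 / 65.38 = 0.9009 mol.
n(e⁻) = 2 × 0.9009 = 1.802 mol.
Q = n(e⁻)·F = 1.802 × 96500 = 173900 C.
I = Q/t = 173900 / 57240 s = 3.04 A.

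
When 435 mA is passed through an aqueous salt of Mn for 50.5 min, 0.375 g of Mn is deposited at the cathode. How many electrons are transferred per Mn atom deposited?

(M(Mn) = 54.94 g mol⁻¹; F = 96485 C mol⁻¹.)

Q = I·t = 0.4350 A × 3030.0 s = 1318 C, so n(e⁻) = 1318/96485 = 0.01366 mol.
n(Mn) deposited = 0.375 / 54.94 = 0.006826 mol.
Electrons per atom = n(e⁻)/n(Mn) = 0.01366 / 0.006826 = 2.00 ≈ 2, so the ion is Mn²⁺.

2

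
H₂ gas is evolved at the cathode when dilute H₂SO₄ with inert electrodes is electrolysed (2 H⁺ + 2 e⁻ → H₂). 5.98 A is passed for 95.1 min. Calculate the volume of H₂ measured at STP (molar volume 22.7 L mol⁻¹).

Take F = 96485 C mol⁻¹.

4.01 L

Q = I·t = 5.980 A × 5706.0 s = 34120 C.
n(e⁻) = Q/F = 34120 / 96485 = 0.3536 mol.
2 electrons are transferred per H₂ molecule, so n(H₂) = 0.3536 / 2 = 0.1768 mol.
V = n × V_m = 0.1768 × 22.7 = 4.01 L.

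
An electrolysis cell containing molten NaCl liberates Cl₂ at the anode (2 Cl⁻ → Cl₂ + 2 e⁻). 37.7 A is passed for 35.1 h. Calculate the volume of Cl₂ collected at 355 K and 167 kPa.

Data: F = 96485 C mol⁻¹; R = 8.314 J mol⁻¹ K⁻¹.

436 L

Q = I·t = 37.70 A × 126360 s = 4764000 C.
n(e⁻) = Q/F = 4764000 / 96485 = 49.37 mol.
2 electrons are transferred per Cl₂ molecule, so n(Cl₂) = 49.37 / 2 = 24.69 mol.
V = nRT/P = (24.69 × 8.314 × 355) / (167 × 10³ Pa) = 0.436 m³ = 436 L.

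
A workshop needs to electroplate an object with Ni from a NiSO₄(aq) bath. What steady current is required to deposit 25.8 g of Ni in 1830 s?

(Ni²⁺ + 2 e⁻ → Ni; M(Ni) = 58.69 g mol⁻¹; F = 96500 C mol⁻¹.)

n(Ni) = 25.8 / 58.69 = 0.4396 mol.
n(e⁻) = 2 × 0.4396 = 0.8792 mol.
Q = n(e⁻)·F = 0.8792 × 96500 = 84840 C.
I = Q/t = 84840 / 1830.0 s = 46.4 A.

46.4 A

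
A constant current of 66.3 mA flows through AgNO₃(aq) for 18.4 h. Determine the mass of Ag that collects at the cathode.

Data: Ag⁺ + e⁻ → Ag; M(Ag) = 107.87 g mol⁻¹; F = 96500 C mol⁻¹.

4.91 g

Q = I·t = 0.06630 A × 66240 s = 4392 C.
n(e⁻) = Q/F = 4392 / 96500 = 0.04551 mol.
Ag⁺ + e⁻ → Ag, so n(Ag) = n(e⁻)/1 = 0.04551 mol.
m = n·M = 0.04551 × 107.87 = 4.91 g.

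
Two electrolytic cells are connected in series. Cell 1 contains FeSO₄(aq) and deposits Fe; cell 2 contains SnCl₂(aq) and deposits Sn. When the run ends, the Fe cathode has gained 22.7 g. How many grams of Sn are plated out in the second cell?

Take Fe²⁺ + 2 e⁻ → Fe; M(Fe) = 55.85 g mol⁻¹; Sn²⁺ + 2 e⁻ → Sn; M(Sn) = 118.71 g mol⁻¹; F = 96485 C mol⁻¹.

n(Fe) = 22.7 / 55.85 = 0.4064 mol.
Since Fe²⁺ + 2 e⁻ → Fe, n(e⁻) passed = 2 × 0.4064 = 0.8129 mol.
Cells in series carry the same charge, so the same 0.8129 mol of electrons passes through cell 2.
Sn²⁺ + 2 e⁻ → Sn, so n(Sn) = 0.8129 / 2 = 0.4064 mol.
m(Sn) = 0.4064 × 118.71 = 48.2 g.

48.2 g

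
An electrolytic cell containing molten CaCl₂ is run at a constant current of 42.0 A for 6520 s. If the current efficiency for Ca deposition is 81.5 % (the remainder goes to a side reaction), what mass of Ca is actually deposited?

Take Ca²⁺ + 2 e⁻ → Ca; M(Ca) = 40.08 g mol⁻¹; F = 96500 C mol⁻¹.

46.3 g

Q = I·t = 42.00 × 6520.0 = 273800 C.
n(e⁻) = 273800/96500 = 2.838 mol; theoretically n(Ca) = 2.838/2 = 1.419 mol, m_theo = 56.87 g.
At 81.5 % efficiency, m_actual = 0.815 × 56.87 = 46.3 g.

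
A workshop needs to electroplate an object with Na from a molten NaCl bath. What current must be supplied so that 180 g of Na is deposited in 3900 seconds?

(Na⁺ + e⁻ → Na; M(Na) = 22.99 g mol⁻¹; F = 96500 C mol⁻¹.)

n(Na) = 180 / 22.99 = 7.829 mol.
n(e⁻) = 1 × 7.829 = 7.829 mol.
Q = n(e⁻)·F = 7.829 × 96500 = 755500 C.
I = Q/t = 755500 / 3900.0 s = 194 A.

194 A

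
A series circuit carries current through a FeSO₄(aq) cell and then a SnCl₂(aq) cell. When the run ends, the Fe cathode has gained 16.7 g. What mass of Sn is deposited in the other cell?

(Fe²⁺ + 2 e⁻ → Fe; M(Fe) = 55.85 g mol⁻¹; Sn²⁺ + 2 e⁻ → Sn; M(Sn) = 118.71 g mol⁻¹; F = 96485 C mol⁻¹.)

n(Fe) = 16.7 / 55.85 = 0.2990 mol.
Since Fe²⁺ + 2 e⁻ → Fe, n(e⁻) passed = 2 × 0.2990 = 0.5980 mol.
Cells in series carry the same charge, so the same 0.5980 mol of electrons passes through cell 2.
Sn²⁺ + 2 e⁻ → Sn, so n(Sn) = 0.5980 / 2 = 0.2990 mol.
m(Sn) = 0.2990 × 118.71 = 35.5 g.

35.5 g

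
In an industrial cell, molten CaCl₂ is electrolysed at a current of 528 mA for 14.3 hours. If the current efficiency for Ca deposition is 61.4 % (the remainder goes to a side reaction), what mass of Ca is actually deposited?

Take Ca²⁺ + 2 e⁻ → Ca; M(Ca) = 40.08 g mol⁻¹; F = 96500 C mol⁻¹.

Q = I·t = 0.5280 × 51480 = 27180 C.
n(e⁻) = 27180/96500 = 0.2817 mol; theoretically n(Ca) = 0.2817/2 = 0.1408 mol, m_theo = 5.645 g.
At 61.4 % efficiency, m_actual = 0.614 × 5.645 = 3.47 g.

3.47 g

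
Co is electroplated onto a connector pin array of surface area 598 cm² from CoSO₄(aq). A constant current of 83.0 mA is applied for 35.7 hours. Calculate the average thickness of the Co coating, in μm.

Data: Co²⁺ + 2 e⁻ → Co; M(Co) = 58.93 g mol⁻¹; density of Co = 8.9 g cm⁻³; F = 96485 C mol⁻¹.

6.12 μm

Q = I·t = 0.08300 × 128520 = 10670 C; n(e⁻) = 0.1106 mol.
n(Co) = n(e⁻)/2 = 0.05528 mol, so m = 0.05528 × 58.93 = 3.258 g.
Volume = m/ρ = 3.258 / 8.9 = 0.3660 cm³.
Thickness = V/A = 0.3660 / 598 = 6.12 × 10⁻⁴ cm = 6.12 μm.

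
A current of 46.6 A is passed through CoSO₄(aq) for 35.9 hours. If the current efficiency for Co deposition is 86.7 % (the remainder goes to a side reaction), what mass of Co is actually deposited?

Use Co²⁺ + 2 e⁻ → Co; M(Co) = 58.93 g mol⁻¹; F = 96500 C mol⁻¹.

1590 g

Q = I·t = 46.60 × 129240 = 6023000 C.
n(e⁻) = 6023000/96500 = 62.41 mol; theoretically n(Co) = 62.41/2 = 31.21 mol, m_theo = 1839 g.
At 86.7 % efficiency, m_actual = 0.867 × 1839 = 1590 g.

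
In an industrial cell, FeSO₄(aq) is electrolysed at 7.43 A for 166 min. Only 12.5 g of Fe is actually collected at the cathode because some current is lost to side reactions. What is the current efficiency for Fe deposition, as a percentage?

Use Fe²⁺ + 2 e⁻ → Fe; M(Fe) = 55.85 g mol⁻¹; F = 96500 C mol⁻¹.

Q = I·t = 7.430 × 9960.0 = 74000 C; n(e⁻) = 74000/96500 = 0.7669 mol.
Theoretical n(Fe) = n(e⁻)/2 = 0.3834 mol, i.e. m_theo = 0.3834 × 55.85 = 21.41 g.
Efficiency = m_actual / m_theo = 12.5 / 21.41 = 58.4 %.

58.4 %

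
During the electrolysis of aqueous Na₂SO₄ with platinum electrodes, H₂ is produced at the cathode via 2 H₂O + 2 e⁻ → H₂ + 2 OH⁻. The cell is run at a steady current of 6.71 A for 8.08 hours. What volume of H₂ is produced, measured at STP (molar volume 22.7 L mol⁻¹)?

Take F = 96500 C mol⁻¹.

23.0 L

Q = I·t = 6.710 A × 29088 s = 195200 C.
n(e⁻) = Q/F = 195200 / 96500 = 2.023 mol.
2 electrons are transferred per H₂ molecule, so n(H₂) = 2.023 / 2 = 1.011 mol.
V = n × V_m = 1.011 × 22.7 = 23.0 L.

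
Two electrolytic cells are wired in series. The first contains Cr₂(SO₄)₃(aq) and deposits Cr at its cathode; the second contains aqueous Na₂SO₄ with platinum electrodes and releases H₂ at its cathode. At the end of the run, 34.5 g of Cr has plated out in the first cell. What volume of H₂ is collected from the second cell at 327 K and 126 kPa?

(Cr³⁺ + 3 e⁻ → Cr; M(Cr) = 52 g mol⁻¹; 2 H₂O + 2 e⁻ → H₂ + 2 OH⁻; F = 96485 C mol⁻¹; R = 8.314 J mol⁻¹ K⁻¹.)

21.5 L

n(Cr) = 34.5 / 52 = 0.6635 mol, so n(e⁻) = 3 × 0.6635 = 1.990 mol.
The cells are in series, so the same 1.990 mol of electrons passes through the second cell.
2 H₂O + 2 e⁻ → H₂ + 2 OH⁻ — 2 mol e⁻ per mol H₂, so n(H₂) = 1.990/2 = 0.9952 mol.
V = nRT/P = (0.9952 × 8.314 × 327) / (126 × 10³) = 0.0215 m³ = 21.5 L.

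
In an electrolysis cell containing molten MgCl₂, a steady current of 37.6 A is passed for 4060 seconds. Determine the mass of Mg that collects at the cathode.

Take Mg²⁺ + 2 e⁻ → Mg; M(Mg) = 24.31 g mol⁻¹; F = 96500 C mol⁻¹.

19.2 g

Q = I·t = 37.60 A × 4060.0 s = 152700 C.
n(e⁻) = Q/F = 152700 / 96500 = 1.582 mol.
Mg²⁺ + 2 e⁻ → Mg, so n(Mg) = n(e⁻)/2 = 0.7910 mol.
m = n·M = 0.7910 × 24.31 = 19.2 g.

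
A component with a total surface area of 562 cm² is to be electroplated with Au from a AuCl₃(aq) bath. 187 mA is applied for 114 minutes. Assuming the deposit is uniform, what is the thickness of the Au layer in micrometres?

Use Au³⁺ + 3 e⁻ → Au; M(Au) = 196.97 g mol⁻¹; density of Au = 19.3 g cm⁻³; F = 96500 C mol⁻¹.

0.802 μm

Q = I·t = 0.1870 × 6840.0 = 1279 C; n(e⁻) = 0.01325 mol.
n(Au) = n(e⁻)/3 = 0.004418 mol, so m = 0.004418 × 196.97 = 0.8703 g.
Volume = m/ρ = 0.8703 / 19.3 = 0.04509 cm³.
Thickness = V/A = 0.04509 / 562 = 8.02 × 10⁻⁵ cm = 0.802 μm.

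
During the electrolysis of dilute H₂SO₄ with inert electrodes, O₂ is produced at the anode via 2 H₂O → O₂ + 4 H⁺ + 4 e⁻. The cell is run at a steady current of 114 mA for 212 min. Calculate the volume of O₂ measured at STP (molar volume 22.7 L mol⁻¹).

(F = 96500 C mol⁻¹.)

Q = I·t = 0.1140 A × 12720 s = 1450 C.
n(e⁻) = Q/F = 1450 / 96500 = 0.01503 mol.
4 electrons are transferred per O₂ molecule, so n(O₂) = 0.01503 / 4 = 0.003757 mol.
V = n × V_m = 0.003757 × 22.7 = 0.0853 L.

0.0853 L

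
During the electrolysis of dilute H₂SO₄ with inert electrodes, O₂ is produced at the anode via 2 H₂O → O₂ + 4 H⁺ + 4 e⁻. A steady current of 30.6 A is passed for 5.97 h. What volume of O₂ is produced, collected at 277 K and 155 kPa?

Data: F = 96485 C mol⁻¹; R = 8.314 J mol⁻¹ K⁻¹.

Q = I·t = 30.60 A × 21492 s = 657700 C.
n(e⁻) = Q/F = 657700 / 96485 = 6.816 mol.
4 electrons are transferred per O₂ molecule, so n(O₂) = 6.816 / 4 = 1.704 mol.
V = nRT/P = (1.704 × 8.314 × 277) / (155 × 10³ Pa) = 0.0253 m³ = 25.3 L.

25.3 L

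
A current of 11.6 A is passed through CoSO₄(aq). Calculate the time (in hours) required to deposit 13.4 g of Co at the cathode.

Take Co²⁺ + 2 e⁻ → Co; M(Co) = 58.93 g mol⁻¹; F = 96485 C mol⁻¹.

1.05 h

n(Co) = m/M = 13.4 / 58.93 = 0.2274 mol.
Each Co atom requires 2 electrons, so n(e⁻) = 2 × 0.2274 = 0.4548 mol.
Q = n(e⁻)·F = 0.4548 × 96485 = 43880 C.
t = Q/I = 43880 / 11.60 A = 3783 s = 1.05 h.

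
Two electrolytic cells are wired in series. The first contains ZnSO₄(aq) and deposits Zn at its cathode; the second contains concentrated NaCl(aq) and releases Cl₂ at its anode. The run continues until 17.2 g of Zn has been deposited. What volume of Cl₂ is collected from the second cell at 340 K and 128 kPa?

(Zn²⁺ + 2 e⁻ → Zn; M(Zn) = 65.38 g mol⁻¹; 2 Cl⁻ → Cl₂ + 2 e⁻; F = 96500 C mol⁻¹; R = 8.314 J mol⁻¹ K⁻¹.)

n(Zn) = 17.2 / 65.38 = 0.2631 mol, so n(e⁻) = 2 × 0.2631 = 0.5262 mol.
The cells are in series, so the same 0.5262 mol of electrons passes through the second cell.
2 Cl⁻ → Cl₂ + 2 e⁻ — 2 mol e⁻ per mol Cl₂, so n(Cl₂) = 0.5262/2 = 0.2631 mol.
V = nRT/P = (0.2631 × 8.314 × 340) / (128 × 10³) = 0.00581 m³ = 5.81 L.

5.81 L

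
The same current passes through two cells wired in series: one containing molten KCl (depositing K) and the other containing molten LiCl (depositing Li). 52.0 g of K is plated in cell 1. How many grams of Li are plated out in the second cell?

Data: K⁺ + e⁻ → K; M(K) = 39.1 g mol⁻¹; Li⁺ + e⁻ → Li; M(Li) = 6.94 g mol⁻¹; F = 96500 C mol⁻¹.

9.23 g

n(K) = 52.0 / 39.1 = 1.330 mol.
Since K⁺ + e⁻ → K, n(e⁻) passed = 1 × 1.330 = 1.330 mol.
Cells in series carry the same charge, so the same 1.330 mol of electrons passes through cell 2.
Li⁺ + e⁻ → Li, so n(Li) = 1.330 / 1 = 1.330 mol.
m(Li) = 1.330 × 6.94 = 9.23 g.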